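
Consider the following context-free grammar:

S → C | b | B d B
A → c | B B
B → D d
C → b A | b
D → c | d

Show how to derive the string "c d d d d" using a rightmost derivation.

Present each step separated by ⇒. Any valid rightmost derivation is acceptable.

S ⇒ B d B ⇒ B d D d ⇒ B d d d ⇒ D d d d d ⇒ c d d d d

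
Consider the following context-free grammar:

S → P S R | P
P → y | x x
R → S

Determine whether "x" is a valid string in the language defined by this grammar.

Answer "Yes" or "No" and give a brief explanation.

No - no valid derivation exists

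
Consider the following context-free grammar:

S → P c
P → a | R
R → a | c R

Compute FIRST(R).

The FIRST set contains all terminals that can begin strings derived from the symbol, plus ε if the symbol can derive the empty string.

We compute FIRST(R) using the standard algorithm.
FIRST(P) = {a, c}
FIRST(R) = {a, c}
FIRST(S) = {a, c}
Therefore, FIRST(R) = {a, c}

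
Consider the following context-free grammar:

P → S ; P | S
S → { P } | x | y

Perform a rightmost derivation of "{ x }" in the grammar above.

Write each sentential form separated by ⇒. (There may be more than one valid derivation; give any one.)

P ⇒ S ⇒ { P } ⇒ { S } ⇒ { x }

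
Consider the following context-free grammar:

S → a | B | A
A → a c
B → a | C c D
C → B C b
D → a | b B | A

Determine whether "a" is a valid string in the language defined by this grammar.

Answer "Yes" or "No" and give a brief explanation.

Yes - a valid derivation exists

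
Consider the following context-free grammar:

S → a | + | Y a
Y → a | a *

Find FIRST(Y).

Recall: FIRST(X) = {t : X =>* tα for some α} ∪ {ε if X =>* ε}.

We compute FIRST(Y) using the standard algorithm.
FIRST(S) = {+, a}
FIRST(Y) = {a}
Therefore, FIRST(Y) = {a}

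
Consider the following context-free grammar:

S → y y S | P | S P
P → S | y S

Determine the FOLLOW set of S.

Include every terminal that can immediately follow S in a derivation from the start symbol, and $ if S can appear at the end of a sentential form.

We compute FOLLOW(S) using the standard algorithm.
FOLLOW(S) starts with {$}.
FIRST(P) = {y}
FIRST(S) = {y}
FOLLOW(P) = {$, y}
FOLLOW(S) = {$, y}
Therefore, FOLLOW(S) = {$, y}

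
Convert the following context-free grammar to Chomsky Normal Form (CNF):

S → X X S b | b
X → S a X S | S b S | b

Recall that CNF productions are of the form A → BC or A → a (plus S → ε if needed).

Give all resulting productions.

TB → b; S → b; TA → a; X → b; S → X X0; X0 → X X1; X1 → S TB; X → S X2; X2 → TA X3; X3 → X S; X → S X4; X4 → TB S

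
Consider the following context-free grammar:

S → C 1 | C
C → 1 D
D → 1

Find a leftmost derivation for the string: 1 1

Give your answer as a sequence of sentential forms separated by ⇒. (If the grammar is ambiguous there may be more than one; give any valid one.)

S ⇒ C ⇒ 1 D ⇒ 1 1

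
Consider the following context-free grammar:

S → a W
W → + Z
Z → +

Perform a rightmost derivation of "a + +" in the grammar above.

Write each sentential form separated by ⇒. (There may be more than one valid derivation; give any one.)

S ⇒ a W ⇒ a + Z ⇒ a + +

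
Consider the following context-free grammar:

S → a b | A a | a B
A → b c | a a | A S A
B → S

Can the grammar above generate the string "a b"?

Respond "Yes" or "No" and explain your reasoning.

Yes - a valid derivation exists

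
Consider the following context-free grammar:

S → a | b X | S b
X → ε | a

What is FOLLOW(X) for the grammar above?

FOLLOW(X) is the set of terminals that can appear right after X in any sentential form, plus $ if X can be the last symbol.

We compute FOLLOW(X) using the standard algorithm.
FOLLOW(S) starts with {$}.
FIRST(S) = {a, b}
FIRST(X) = {a, ε}
FOLLOW(S) = {$, b}
FOLLOW(X) = {$, b}
Therefore, FOLLOW(X) = {$, b}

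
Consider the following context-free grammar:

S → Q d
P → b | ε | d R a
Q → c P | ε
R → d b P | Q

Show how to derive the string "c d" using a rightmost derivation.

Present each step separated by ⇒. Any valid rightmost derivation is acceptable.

S ⇒ Q d ⇒ c P d ⇒ c d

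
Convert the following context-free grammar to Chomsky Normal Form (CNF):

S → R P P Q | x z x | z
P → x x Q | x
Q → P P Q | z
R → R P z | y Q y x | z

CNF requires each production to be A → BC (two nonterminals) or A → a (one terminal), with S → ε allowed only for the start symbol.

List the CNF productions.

TX → x; TZ → z; S → z; P → x; Q → z; TY → y; R → z; S → R X0; X0 → P X1; X1 → P Q; S → TX X2; X2 → TZ TX; P → TX X3; X3 → TX Q; Q → P X4; X4 → P Q; R → R X5; X5 → P TZ; R → TY X6; X6 → Q X7; X7 → TY TX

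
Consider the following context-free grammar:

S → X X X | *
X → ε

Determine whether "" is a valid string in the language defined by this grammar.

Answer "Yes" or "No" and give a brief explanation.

Yes - a valid derivation exists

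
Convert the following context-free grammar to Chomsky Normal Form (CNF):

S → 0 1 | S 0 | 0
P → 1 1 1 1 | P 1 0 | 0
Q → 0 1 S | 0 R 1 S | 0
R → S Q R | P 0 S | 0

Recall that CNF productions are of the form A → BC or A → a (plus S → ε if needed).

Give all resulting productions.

T0 → 0; T1 → 1; S → 0; P → 0; Q → 0; R → 0; S → T0 T1; S → S T0; P → T1 X0; X0 → T1 X1; X1 → T1 T1; P → P X2; X2 → T1 T0; Q → T0 X3; X3 → T1 S; Q → T0 X4; X4 → R X5; X5 → T1 S; R → S X6; X6 → Q R; R → P X7; X7 → T0 S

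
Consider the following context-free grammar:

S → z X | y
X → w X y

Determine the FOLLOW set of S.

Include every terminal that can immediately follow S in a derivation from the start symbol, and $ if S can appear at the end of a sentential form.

We compute FOLLOW(S) using the standard algorithm.
FOLLOW(S) starts with {$}.
FIRST(S) = {y, z}
FIRST(X) = {w}
FOLLOW(S) = {$}
FOLLOW(X) = {$, y}
Therefore, FOLLOW(S) = {$}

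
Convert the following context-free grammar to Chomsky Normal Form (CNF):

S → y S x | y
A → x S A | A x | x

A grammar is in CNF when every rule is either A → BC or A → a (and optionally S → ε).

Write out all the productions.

TY → y; TX → x; S → y; A → x; S → TY X0; X0 → S TX; A → TX X1; X1 → S A; A → A TX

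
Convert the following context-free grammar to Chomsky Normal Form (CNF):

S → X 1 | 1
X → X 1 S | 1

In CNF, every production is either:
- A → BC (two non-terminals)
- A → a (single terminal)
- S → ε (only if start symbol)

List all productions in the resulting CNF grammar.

T1 → 1; S → 1; X → 1; S → X T1; X → X X0; X0 → T1 S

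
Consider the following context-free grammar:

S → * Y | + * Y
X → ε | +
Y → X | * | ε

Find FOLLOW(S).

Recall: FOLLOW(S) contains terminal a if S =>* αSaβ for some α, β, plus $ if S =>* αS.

We compute FOLLOW(S) using the standard algorithm.
FOLLOW(S) starts with {$}.
FIRST(S) = {*, +}
FIRST(X) = {+, ε}
FIRST(Y) = {*, +, ε}
FOLLOW(S) = {$}
FOLLOW(X) = {$}
FOLLOW(Y) = {$}
Therefore, FOLLOW(S) = {$}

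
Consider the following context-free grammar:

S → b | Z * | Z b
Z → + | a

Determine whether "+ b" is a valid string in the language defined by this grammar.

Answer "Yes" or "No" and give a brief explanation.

Yes - a valid derivation exists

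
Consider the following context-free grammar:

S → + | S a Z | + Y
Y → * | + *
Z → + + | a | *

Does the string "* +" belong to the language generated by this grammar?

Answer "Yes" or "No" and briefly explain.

No - no valid derivation exists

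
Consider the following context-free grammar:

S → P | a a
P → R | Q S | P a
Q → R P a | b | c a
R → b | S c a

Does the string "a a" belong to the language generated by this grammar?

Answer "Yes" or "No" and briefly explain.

Yes - a valid derivation exists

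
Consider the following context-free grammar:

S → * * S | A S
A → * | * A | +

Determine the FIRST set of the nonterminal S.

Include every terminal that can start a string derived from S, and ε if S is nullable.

We compute FIRST(S) using the standard algorithm.
FIRST(A) = {*, +}
FIRST(S) = {*, +}
Therefore, FIRST(S) = {*, +}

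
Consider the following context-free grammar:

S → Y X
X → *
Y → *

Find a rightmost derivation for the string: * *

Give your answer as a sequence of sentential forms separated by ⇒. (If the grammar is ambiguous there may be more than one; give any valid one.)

S ⇒ Y X ⇒ Y * ⇒ * *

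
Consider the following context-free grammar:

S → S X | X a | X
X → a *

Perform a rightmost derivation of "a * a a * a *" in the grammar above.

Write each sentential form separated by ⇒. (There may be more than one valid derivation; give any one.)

S ⇒ S X ⇒ S a * ⇒ S X a * ⇒ S a * a * ⇒ X a a * a * ⇒ a * a a * a *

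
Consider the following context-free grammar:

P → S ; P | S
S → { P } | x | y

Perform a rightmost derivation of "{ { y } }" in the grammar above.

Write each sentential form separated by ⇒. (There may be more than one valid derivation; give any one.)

P ⇒ S ⇒ { P } ⇒ { S } ⇒ { { P } } ⇒ { { S } } ⇒ { { y } }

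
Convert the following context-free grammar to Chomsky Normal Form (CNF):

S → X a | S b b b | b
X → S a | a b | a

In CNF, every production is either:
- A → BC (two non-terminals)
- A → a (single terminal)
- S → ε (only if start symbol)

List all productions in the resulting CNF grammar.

TA → a; TB → b; S → b; X → a; S → X TA; S → S X0; X0 → TB X1; X1 → TB TB; X → S TA; X → TA TB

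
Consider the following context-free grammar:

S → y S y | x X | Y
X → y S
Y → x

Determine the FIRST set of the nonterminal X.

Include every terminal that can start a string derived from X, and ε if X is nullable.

We compute FIRST(X) using the standard algorithm.
FIRST(S) = {x, y}
FIRST(X) = {y}
FIRST(Y) = {x}
Therefore, FIRST(X) = {y}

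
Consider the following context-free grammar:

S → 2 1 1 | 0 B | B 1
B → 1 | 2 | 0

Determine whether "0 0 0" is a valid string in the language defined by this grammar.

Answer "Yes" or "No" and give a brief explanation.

No - no valid derivation exists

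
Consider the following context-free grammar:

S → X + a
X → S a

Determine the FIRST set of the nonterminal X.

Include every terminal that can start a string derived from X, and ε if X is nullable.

We compute FIRST(X) using the standard algorithm.
FIRST(S) = {}
FIRST(X) = {}
Therefore, FIRST(X) = {}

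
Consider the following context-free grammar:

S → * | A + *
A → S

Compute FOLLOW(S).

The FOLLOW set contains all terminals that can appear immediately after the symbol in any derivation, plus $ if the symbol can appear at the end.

We compute FOLLOW(S) using the standard algorithm.
FOLLOW(S) starts with {$}.
FIRST(A) = {*}
FIRST(S) = {*}
FOLLOW(A) = {+}
FOLLOW(S) = {$, +}
Therefore, FOLLOW(S) = {$, +}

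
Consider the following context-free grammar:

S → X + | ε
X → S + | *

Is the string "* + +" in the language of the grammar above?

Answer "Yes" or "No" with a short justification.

No - no valid derivation exists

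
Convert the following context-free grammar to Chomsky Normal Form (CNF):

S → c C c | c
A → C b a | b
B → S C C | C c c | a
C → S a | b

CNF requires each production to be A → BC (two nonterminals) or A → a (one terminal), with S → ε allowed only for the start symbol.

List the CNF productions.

TC → c; S → c; TB → b; TA → a; A → b; B → a; C → b; S → TC X0; X0 → C TC; A → C X1; X1 → TB TA; B → S X2; X2 → C C; B → C X3; X3 → TC TC; C → S TA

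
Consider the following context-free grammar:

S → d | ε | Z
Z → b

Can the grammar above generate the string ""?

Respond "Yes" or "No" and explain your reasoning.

Yes - a valid derivation exists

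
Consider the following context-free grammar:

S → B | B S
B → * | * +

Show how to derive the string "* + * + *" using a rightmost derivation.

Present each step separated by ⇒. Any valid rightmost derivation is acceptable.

S ⇒ B S ⇒ B B S ⇒ B B B ⇒ B B * ⇒ B * + * ⇒ * + * + *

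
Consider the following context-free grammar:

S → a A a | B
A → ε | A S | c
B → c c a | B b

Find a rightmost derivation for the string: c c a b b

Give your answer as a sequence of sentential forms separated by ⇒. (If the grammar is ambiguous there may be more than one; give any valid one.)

S ⇒ B ⇒ B b ⇒ B b b ⇒ c c a b b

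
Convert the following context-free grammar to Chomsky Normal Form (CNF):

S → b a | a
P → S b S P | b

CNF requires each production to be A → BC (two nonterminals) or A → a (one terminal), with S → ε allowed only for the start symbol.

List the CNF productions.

TB → b; TA → a; S → a; P → b; S → TB TA; P → S X0; X0 → TB X1; X1 → S P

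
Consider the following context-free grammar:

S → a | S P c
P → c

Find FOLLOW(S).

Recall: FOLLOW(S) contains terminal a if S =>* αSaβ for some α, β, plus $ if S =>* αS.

We compute FOLLOW(S) using the standard algorithm.
FOLLOW(S) starts with {$}.
FIRST(P) = {c}
FIRST(S) = {a}
FOLLOW(P) = {c}
FOLLOW(S) = {$, c}
Therefore, FOLLOW(S) = {$, c}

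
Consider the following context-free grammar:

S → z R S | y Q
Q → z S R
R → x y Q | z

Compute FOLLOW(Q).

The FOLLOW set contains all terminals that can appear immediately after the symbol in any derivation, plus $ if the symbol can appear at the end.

We compute FOLLOW(Q) using the standard algorithm.
FOLLOW(S) starts with {$}.
FIRST(Q) = {z}
FIRST(R) = {x, z}
FIRST(S) = {y, z}
FOLLOW(Q) = {$, x, y, z}
FOLLOW(R) = {$, x, y, z}
FOLLOW(S) = {$, x, z}
Therefore, FOLLOW(Q) = {$, x, y, z}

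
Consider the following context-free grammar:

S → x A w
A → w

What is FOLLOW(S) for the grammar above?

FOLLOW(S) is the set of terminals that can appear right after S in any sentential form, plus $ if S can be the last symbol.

We compute FOLLOW(S) using the standard algorithm.
FOLLOW(S) starts with {$}.
FIRST(A) = {w}
FIRST(S) = {x}
FOLLOW(A) = {w}
FOLLOW(S) = {$}
Therefore, FOLLOW(S) = {$}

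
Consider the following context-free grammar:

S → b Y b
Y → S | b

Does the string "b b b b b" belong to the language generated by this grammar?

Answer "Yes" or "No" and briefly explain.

Yes - a valid derivation exists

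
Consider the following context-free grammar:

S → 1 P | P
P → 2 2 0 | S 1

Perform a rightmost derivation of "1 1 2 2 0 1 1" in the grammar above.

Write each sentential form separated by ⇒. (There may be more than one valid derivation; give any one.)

S ⇒ 1 P ⇒ 1 S 1 ⇒ 1 1 P 1 ⇒ 1 1 S 1 1 ⇒ 1 1 P 1 1 ⇒ 1 1 2 2 0 1 1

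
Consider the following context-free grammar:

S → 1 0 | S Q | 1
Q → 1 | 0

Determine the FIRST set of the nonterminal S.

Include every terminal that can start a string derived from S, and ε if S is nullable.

We compute FIRST(S) using the standard algorithm.
FIRST(Q) = {0, 1}
FIRST(S) = {1}
Therefore, FIRST(S) = {1}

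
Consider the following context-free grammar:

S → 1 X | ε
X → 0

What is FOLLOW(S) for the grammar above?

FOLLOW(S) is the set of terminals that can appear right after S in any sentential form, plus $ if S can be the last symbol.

We compute FOLLOW(S) using the standard algorithm.
FOLLOW(S) starts with {$}.
FIRST(S) = {1, ε}
FIRST(X) = {0}
FOLLOW(S) = {$}
FOLLOW(X) = {$}
Therefore, FOLLOW(S) = {$}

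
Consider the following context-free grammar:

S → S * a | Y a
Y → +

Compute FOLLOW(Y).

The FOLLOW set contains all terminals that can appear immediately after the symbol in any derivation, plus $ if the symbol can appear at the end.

We compute FOLLOW(Y) using the standard algorithm.
FOLLOW(S) starts with {$}.
FIRST(S) = {+}
FIRST(Y) = {+}
FOLLOW(S) = {$, *}
FOLLOW(Y) = {a}
Therefore, FOLLOW(Y) = {a}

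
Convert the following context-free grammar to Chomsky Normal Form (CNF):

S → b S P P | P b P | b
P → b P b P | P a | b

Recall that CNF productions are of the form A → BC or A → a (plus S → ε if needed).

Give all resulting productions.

TB → b; S → b; TA → a; P → b; S → TB X0; X0 → S X1; X1 → P P; S → P X2; X2 → TB P; P → TB X3; X3 → P X4; X4 → TB P; P → P TA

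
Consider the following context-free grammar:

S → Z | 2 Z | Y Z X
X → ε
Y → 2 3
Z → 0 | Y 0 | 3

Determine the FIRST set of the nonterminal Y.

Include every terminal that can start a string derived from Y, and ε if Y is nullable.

We compute FIRST(Y) using the standard algorithm.
FIRST(S) = {0, 2, 3}
FIRST(X) = {ε}
FIRST(Y) = {2}
FIRST(Z) = {0, 2, 3}
Therefore, FIRST(Y) = {2}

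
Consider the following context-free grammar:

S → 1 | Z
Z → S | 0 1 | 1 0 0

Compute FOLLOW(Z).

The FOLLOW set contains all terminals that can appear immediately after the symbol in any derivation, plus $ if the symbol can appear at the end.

We compute FOLLOW(Z) using the standard algorithm.
FOLLOW(S) starts with {$}.
FIRST(S) = {0, 1}
FIRST(Z) = {0, 1}
FOLLOW(S) = {$}
FOLLOW(Z) = {$}
Therefore, FOLLOW(Z) = {$}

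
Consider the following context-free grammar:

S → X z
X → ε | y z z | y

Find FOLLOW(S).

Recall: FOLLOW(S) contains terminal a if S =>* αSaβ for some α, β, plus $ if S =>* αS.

We compute FOLLOW(S) using the standard algorithm.
FOLLOW(S) starts with {$}.
FIRST(S) = {y, z}
FIRST(X) = {y, ε}
FOLLOW(S) = {$}
FOLLOW(X) = {z}
Therefore, FOLLOW(S) = {$}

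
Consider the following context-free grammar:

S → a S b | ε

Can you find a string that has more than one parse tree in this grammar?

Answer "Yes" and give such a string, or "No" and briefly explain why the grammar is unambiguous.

No - the grammar is unambiguous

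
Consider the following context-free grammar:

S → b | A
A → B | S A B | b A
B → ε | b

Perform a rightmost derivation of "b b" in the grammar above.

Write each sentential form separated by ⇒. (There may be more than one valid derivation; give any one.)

S ⇒ A ⇒ b A ⇒ b B ⇒ b b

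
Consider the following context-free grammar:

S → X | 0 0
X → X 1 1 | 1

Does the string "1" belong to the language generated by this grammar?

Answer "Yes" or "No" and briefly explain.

Yes - a valid derivation exists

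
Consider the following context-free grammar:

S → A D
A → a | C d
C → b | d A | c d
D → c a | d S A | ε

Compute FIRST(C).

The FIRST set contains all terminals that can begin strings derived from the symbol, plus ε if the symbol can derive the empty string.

We compute FIRST(C) using the standard algorithm.
FIRST(A) = {a, b, c, d}
FIRST(C) = {b, c, d}
FIRST(D) = {c, d, ε}
FIRST(S) = {a, b, c, d}
Therefore, FIRST(C) = {b, c, d}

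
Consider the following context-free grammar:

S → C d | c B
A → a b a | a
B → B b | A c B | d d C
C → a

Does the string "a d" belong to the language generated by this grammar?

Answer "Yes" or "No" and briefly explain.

Yes - a valid derivation exists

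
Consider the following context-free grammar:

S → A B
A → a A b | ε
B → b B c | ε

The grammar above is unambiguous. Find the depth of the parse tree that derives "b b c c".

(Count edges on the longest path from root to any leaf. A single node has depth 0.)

4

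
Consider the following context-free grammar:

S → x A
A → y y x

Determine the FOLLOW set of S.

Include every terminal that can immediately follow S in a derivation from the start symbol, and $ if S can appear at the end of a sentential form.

We compute FOLLOW(S) using the standard algorithm.
FOLLOW(S) starts with {$}.
FIRST(A) = {y}
FIRST(S) = {x}
FOLLOW(A) = {$}
FOLLOW(S) = {$}
Therefore, FOLLOW(S) = {$}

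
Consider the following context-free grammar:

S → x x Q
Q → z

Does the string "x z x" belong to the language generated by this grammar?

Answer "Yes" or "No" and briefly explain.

No - no valid derivation exists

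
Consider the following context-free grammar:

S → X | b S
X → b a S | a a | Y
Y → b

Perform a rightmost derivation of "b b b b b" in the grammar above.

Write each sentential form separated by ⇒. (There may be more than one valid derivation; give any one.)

S ⇒ b S ⇒ b b S ⇒ b b b S ⇒ b b b b S ⇒ b b b b X ⇒ b b b b Y ⇒ b b b b b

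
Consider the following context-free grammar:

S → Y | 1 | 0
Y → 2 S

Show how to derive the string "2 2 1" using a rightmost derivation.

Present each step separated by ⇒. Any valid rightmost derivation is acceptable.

S ⇒ Y ⇒ 2 S ⇒ 2 Y ⇒ 2 2 S ⇒ 2 2 1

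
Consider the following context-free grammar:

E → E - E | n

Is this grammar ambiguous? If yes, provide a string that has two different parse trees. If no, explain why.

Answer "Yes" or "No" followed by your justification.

Yes - the string 'n - n - n - n - n' has two distinct leftmost derivations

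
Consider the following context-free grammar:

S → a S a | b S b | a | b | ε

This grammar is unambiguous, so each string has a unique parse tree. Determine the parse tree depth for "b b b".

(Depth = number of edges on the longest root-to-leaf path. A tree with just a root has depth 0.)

2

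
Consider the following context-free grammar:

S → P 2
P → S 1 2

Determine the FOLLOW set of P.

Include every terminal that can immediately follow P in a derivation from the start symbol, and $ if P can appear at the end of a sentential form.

We compute FOLLOW(P) using the standard algorithm.
FOLLOW(S) starts with {$}.
FIRST(P) = {}
FIRST(S) = {}
FOLLOW(P) = {2}
FOLLOW(S) = {$, 1}
Therefore, FOLLOW(P) = {2}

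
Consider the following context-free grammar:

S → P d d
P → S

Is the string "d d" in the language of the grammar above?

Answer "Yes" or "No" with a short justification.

No - no valid derivation exists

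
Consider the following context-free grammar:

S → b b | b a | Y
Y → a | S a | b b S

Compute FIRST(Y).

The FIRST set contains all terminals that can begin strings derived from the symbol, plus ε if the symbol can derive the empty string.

We compute FIRST(Y) using the standard algorithm.
FIRST(S) = {a, b}
FIRST(Y) = {a, b}
Therefore, FIRST(Y) = {a, b}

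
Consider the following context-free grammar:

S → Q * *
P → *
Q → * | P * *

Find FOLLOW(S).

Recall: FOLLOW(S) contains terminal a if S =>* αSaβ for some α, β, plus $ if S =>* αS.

We compute FOLLOW(S) using the standard algorithm.
FOLLOW(S) starts with {$}.
FIRST(P) = {*}
FIRST(Q) = {*}
FIRST(S) = {*}
FOLLOW(P) = {*}
FOLLOW(Q) = {*}
FOLLOW(S) = {$}
Therefore, FOLLOW(S) = {$}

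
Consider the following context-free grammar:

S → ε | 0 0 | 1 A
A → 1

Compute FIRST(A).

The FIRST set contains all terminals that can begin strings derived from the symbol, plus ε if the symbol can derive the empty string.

We compute FIRST(A) using the standard algorithm.
FIRST(A) = {1}
FIRST(S) = {0, 1, ε}
Therefore, FIRST(A) = {1}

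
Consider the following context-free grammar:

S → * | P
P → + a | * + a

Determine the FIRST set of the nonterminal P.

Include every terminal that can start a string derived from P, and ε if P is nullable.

We compute FIRST(P) using the standard algorithm.
FIRST(P) = {*, +}
FIRST(S) = {*, +}
Therefore, FIRST(P) = {*, +}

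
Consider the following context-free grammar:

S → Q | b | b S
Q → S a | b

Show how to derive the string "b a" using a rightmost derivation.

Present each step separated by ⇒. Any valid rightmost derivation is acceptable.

S ⇒ Q ⇒ S a ⇒ b a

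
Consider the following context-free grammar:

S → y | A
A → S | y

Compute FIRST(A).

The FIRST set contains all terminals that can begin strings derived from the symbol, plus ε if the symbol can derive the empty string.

We compute FIRST(A) using the standard algorithm.
FIRST(A) = {y}
FIRST(S) = {y}
Therefore, FIRST(A) = {y}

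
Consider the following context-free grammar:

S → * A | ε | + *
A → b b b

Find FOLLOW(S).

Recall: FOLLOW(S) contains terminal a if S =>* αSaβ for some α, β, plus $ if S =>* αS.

We compute FOLLOW(S) using the standard algorithm.
FOLLOW(S) starts with {$}.
FIRST(A) = {b}
FIRST(S) = {*, +, ε}
FOLLOW(A) = {$}
FOLLOW(S) = {$}
Therefore, FOLLOW(S) = {$}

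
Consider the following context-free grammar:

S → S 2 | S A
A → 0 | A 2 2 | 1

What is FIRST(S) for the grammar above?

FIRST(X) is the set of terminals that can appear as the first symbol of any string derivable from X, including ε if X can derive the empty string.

We compute FIRST(S) using the standard algorithm.
FIRST(A) = {0, 1}
FIRST(S) = {}
Therefore, FIRST(S) = {}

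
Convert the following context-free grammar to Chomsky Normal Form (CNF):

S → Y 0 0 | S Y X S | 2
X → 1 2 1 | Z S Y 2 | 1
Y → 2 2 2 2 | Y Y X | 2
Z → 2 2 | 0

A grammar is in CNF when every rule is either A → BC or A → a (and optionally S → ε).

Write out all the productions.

T0 → 0; S → 2; T1 → 1; T2 → 2; X → 1; Y → 2; Z → 0; S → Y X0; X0 → T0 T0; S → S X1; X1 → Y X2; X2 → X S; X → T1 X3; X3 → T2 T1; X → Z X4; X4 → S X5; X5 → Y T2; Y → T2 X6; X6 → T2 X7; X7 → T2 T2; Y → Y X8; X8 → Y X; Z → T2 T2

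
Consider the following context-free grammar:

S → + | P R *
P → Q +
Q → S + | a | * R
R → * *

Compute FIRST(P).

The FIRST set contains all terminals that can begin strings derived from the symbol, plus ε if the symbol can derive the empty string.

We compute FIRST(P) using the standard algorithm.
FIRST(P) = {*, +, a}
FIRST(Q) = {*, +, a}
FIRST(R) = {*}
FIRST(S) = {*, +, a}
Therefore, FIRST(P) = {*, +, a}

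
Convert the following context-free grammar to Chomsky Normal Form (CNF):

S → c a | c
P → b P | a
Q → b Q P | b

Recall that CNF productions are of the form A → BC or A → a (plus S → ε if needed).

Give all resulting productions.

TC → c; TA → a; S → c; TB → b; P → a; Q → b; S → TC TA; P → TB P; Q → TB X0; X0 → Q P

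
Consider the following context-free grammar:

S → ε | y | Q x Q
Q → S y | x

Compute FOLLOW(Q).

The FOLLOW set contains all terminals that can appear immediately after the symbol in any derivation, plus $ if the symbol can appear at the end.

We compute FOLLOW(Q) using the standard algorithm.
FOLLOW(S) starts with {$}.
FIRST(Q) = {x, y}
FIRST(S) = {x, y, ε}
FOLLOW(Q) = {$, x, y}
FOLLOW(S) = {$, y}
Therefore, FOLLOW(Q) = {$, x, y}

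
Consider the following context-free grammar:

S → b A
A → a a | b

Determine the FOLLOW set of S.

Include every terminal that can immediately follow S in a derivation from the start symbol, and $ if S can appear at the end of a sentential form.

We compute FOLLOW(S) using the standard algorithm.
FOLLOW(S) starts with {$}.
FIRST(A) = {a, b}
FIRST(S) = {b}
FOLLOW(A) = {$}
FOLLOW(S) = {$}
Therefore, FOLLOW(S) = {$}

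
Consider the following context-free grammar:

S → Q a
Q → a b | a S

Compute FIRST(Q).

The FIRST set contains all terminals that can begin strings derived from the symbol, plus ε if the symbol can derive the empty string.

We compute FIRST(Q) using the standard algorithm.
FIRST(Q) = {a}
FIRST(S) = {a}
Therefore, FIRST(Q) = {a}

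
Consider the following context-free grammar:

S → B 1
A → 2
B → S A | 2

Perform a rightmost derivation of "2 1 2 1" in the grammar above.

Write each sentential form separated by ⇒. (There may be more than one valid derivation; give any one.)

S ⇒ B 1 ⇒ S A 1 ⇒ S 2 1 ⇒ B 1 2 1 ⇒ 2 1 2 1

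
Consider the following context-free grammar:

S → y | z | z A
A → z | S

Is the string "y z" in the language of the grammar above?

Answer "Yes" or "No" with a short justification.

No - no valid derivation exists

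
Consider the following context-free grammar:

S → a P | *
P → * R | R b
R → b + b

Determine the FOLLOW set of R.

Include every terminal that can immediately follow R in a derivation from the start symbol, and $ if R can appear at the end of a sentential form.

We compute FOLLOW(R) using the standard algorithm.
FOLLOW(S) starts with {$}.
FIRST(P) = {*, b}
FIRST(R) = {b}
FIRST(S) = {*, a}
FOLLOW(P) = {$}
FOLLOW(R) = {$, b}
FOLLOW(S) = {$}
Therefore, FOLLOW(R) = {$, b}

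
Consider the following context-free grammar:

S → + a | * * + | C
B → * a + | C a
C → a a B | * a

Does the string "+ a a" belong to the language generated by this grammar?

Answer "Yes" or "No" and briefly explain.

No - no valid derivation exists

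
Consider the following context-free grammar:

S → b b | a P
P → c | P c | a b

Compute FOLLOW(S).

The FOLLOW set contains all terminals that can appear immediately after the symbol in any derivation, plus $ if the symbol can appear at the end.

We compute FOLLOW(S) using the standard algorithm.
FOLLOW(S) starts with {$}.
FIRST(P) = {a, c}
FIRST(S) = {a, b}
FOLLOW(P) = {$, c}
FOLLOW(S) = {$}
Therefore, FOLLOW(S) = {$}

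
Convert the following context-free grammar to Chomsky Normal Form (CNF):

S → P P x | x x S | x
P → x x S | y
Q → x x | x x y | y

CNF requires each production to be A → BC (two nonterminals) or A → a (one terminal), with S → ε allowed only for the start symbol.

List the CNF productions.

TX → x; S → x; P → y; TY → y; Q → y; S → P X0; X0 → P TX; S → TX X1; X1 → TX S; P → TX X2; X2 → TX S; Q → TX TX; Q → TX X3; X3 → TX TY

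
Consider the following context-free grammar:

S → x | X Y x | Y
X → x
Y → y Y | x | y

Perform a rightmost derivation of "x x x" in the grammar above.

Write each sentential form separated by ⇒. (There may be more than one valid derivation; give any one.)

S ⇒ X Y x ⇒ X x x ⇒ x x x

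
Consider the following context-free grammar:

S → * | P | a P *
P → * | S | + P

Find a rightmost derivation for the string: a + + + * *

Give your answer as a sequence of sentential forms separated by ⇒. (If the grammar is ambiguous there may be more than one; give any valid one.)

S ⇒ a P * ⇒ a + P * ⇒ a + + P * ⇒ a + + + P * ⇒ a + + + * *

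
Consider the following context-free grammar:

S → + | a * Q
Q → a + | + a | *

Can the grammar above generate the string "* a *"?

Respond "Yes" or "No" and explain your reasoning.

No - no valid derivation exists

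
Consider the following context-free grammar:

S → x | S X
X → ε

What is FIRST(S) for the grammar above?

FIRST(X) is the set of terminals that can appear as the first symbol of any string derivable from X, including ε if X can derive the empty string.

We compute FIRST(S) using the standard algorithm.
FIRST(S) = {x}
FIRST(X) = {ε}
Therefore, FIRST(S) = {x}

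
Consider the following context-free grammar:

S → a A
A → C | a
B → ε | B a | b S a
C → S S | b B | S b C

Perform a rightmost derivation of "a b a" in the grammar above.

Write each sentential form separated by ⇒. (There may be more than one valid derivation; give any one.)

S ⇒ a A ⇒ a C ⇒ a b B ⇒ a b B a ⇒ a b a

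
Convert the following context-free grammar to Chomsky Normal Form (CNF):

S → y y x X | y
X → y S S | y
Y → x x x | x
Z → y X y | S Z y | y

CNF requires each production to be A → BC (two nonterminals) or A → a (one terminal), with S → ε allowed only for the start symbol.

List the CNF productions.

TY → y; TX → x; S → y; X → y; Y → x; Z → y; S → TY X0; X0 → TY X1; X1 → TX X; X → TY X2; X2 → S S; Y → TX X3; X3 → TX TX; Z → TY X4; X4 → X TY; Z → S X5; X5 → Z TY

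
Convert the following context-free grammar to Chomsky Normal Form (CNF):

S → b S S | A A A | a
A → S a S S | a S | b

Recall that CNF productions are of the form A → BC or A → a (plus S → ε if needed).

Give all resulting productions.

TB → b; S → a; TA → a; A → b; S → TB X0; X0 → S S; S → A X1; X1 → A A; A → S X2; X2 → TA X3; X3 → S S; A → TA S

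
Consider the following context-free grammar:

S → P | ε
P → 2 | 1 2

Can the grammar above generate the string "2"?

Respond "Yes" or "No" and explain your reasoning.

Yes - a valid derivation exists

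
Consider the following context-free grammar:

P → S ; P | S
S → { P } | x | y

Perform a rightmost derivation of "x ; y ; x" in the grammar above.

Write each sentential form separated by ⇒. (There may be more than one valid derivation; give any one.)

P ⇒ S ; P ⇒ S ; S ; P ⇒ S ; S ; S ⇒ S ; S ; x ⇒ S ; y ; x ⇒ x ; y ; x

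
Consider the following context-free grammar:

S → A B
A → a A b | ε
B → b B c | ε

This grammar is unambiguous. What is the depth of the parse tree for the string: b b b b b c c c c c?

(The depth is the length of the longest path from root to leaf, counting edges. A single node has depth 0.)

7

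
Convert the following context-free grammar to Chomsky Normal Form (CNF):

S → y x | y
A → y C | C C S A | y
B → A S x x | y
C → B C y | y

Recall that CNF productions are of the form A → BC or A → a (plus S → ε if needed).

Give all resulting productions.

TY → y; TX → x; S → y; A → y; B → y; C → y; S → TY TX; A → TY C; A → C X0; X0 → C X1; X1 → S A; B → A X2; X2 → S X3; X3 → TX TX; C → B X4; X4 → C TY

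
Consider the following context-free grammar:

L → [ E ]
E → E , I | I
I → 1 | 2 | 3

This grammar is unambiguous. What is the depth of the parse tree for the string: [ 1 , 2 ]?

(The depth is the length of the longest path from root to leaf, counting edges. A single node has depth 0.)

4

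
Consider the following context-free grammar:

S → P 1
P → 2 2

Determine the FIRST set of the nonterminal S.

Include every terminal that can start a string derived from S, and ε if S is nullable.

We compute FIRST(S) using the standard algorithm.
FIRST(P) = {2}
FIRST(S) = {2}
Therefore, FIRST(S) = {2}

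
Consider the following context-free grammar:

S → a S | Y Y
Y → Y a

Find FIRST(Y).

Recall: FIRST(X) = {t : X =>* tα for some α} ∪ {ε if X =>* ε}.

We compute FIRST(Y) using the standard algorithm.
FIRST(S) = {a}
FIRST(Y) = {}
Therefore, FIRST(Y) = {}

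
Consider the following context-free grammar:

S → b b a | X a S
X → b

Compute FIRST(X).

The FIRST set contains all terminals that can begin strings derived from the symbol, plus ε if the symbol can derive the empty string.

We compute FIRST(X) using the standard algorithm.
FIRST(S) = {b}
FIRST(X) = {b}
Therefore, FIRST(X) = {b}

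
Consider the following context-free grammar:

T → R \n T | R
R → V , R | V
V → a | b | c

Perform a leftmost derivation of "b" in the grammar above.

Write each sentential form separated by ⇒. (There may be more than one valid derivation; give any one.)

T ⇒ R ⇒ V ⇒ b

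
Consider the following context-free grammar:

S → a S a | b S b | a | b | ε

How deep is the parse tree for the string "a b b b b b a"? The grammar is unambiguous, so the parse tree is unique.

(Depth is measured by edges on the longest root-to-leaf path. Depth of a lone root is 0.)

4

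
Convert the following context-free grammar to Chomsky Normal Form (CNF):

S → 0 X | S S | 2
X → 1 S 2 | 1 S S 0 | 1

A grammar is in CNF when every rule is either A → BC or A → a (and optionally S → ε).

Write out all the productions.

T0 → 0; S → 2; T1 → 1; T2 → 2; X → 1; S → T0 X; S → S S; X → T1 X0; X0 → S T2; X → T1 X1; X1 → S X2; X2 → S T0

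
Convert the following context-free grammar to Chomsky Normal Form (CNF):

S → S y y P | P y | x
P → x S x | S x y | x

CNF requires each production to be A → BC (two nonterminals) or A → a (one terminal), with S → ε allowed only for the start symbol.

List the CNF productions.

TY → y; S → x; TX → x; P → x; S → S X0; X0 → TY X1; X1 → TY P; S → P TY; P → TX X2; X2 → S TX; P → S X3; X3 → TX TY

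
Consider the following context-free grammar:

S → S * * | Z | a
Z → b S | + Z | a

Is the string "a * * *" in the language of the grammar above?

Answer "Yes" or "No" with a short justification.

No - no valid derivation exists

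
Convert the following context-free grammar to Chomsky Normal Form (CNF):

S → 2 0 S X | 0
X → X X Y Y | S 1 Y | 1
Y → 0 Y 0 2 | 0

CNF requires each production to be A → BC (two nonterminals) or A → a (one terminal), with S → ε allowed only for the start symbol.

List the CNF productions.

T2 → 2; T0 → 0; S → 0; T1 → 1; X → 1; Y → 0; S → T2 X0; X0 → T0 X1; X1 → S X; X → X X2; X2 → X X3; X3 → Y Y; X → S X4; X4 → T1 Y; Y → T0 X5; X5 → Y X6; X6 → T0 T2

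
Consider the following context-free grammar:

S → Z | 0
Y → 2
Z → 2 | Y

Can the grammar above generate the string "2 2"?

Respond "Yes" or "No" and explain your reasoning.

No - no valid derivation exists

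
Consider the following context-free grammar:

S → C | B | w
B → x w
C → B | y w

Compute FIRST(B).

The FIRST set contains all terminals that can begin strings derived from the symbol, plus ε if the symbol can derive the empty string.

We compute FIRST(B) using the standard algorithm.
FIRST(B) = {x}
FIRST(C) = {x, y}
FIRST(S) = {w, x, y}
Therefore, FIRST(B) = {x}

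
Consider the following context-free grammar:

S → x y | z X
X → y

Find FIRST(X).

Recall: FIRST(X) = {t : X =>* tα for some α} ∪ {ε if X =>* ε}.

We compute FIRST(X) using the standard algorithm.
FIRST(S) = {x, z}
FIRST(X) = {y}
Therefore, FIRST(X) = {y}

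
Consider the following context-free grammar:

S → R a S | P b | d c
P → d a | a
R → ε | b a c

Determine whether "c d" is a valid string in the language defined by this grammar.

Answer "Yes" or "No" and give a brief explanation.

No - no valid derivation exists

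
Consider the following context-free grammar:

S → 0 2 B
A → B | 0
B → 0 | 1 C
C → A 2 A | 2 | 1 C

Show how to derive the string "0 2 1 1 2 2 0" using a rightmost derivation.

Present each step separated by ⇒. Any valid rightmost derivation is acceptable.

S ⇒ 0 2 B ⇒ 0 2 1 C ⇒ 0 2 1 A 2 A ⇒ 0 2 1 A 2 0 ⇒ 0 2 1 B 2 0 ⇒ 0 2 1 1 C 2 0 ⇒ 0 2 1 1 2 2 0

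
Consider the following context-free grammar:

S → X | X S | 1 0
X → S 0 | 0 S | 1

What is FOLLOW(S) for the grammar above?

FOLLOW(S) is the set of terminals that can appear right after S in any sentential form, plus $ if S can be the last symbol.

We compute FOLLOW(S) using the standard algorithm.
FOLLOW(S) starts with {$}.
FIRST(S) = {0, 1}
FIRST(X) = {0, 1}
FOLLOW(S) = {$, 0, 1}
FOLLOW(X) = {$, 0, 1}
Therefore, FOLLOW(S) = {$, 0, 1}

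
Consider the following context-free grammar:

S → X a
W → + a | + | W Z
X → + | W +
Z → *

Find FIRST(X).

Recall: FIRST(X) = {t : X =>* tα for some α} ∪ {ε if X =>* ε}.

We compute FIRST(X) using the standard algorithm.
FIRST(S) = {+}
FIRST(W) = {+}
FIRST(X) = {+}
FIRST(Z) = {*}
Therefore, FIRST(X) = {+}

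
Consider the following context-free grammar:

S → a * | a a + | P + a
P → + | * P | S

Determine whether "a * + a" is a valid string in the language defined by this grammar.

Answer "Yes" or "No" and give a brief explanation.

Yes - a valid derivation exists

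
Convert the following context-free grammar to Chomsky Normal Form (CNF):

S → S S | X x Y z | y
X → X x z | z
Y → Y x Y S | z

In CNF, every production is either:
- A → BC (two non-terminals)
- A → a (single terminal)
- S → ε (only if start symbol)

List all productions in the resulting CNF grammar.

TX → x; TZ → z; S → y; X → z; Y → z; S → S S; S → X X0; X0 → TX X1; X1 → Y TZ; X → X X2; X2 → TX TZ; Y → Y X3; X3 → TX X4; X4 → Y S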